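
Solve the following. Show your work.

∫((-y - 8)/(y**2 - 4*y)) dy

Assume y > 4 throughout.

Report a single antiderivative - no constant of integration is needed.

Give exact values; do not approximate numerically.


Step 1. Decompose ∫((-y - 8)/(y**2 - 4*y)) dy by partial fractions, (-y - 8)/(y**2 - 4*y) = -3/(y - 4) + 2/y: now ∫(2/y) dy + ∫(-3/(y - 4)) dy.
Step 2. Evaluate the standard form [assuming y > 4]: now -3*log(y - 4) + ∫(2/y) dy.
Step 3. Evaluate the standard form [assuming y > 0]: now 2*log(y) - 3*log(y - 4).
Answer: 2*log(y) - 3*log(y - 4).


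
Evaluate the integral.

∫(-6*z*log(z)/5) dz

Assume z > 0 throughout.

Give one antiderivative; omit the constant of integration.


Answer: -3*z**2*log(z)/5 + 3*z**2/10.


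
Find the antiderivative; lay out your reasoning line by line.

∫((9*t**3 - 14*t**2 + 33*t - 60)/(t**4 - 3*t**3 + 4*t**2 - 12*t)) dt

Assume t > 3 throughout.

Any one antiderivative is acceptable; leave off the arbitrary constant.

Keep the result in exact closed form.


Step 1. Decompose ∫((9*t**3 - 14*t**2 + 33*t - 60)/(t**4 - 3*t**3 + 4*t**2 - 12*t)) dt by partial fractions, (9*t**3 - 14*t**2 + 33*t - 60)/(t**4 - 3*t**3 + 4*t**2 - 12*t) = 1/(t**2 + 4) + 4/(t - 3) + 5/t: now ∫(5/t) dt + ∫(4/(t - 3)) dt + ∫(1/(t**2 + 4)) dt.
Step 2. Evaluate the standard form [assuming t > 0]: now 5*log(t) + ∫(4/(t - 3)) dt + ∫(1/(t**2 + 4)) dt.
Step 3. Evaluate the standard form [assuming t > 3]: now 5*log(t) + 4*log(t - 3) + ∫(1/(t**2 + 4)) dt.
Step 4. Evaluate the standard form: now 5*log(t) + 4*log(t - 3) + atan(t/2)/2.
Answer: 5*log(t) + 4*log(t - 3) + atan(t/2)/2.


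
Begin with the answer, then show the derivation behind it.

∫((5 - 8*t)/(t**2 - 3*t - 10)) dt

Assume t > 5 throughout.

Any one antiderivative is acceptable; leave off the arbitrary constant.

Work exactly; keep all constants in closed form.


The answer is -5*log(t - 5) - 3*log(t + 2).
Step 1. Decompose ∫((5 - 8*t)/(t**2 - 3*t - 10)) dt by partial fractions, (5 - 8*t)/(t**2 - 3*t - 10) = -3/(t + 2) - 5/(t - 5): now ∫(-5/(t - 5)) dt + ∫(-3/(t + 2)) dt.
Step 2. Evaluate the standard form [assuming t > 5]: now -5*log(t - 5) + ∫(-3/(t + 2)) dt.
Step 3. Evaluate the standard form [assuming t > -2]: now -5*log(t - 5) - 3*log(t + 2).
Answer: -5*log(t - 5) - 3*log(t + 2).


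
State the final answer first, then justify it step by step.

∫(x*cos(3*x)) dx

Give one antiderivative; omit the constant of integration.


The answer is x*sin(3*x)/3 + cos(3*x)/9.
Step 1. Integrate ∫(x*cos(3*x)) dx by parts with u = x, dv = (cos(3*x)) dx, so v = sin(3*x)/3: now x*sin(3*x)/3 + ∫(-sin(3*x)/3) dx.
Step 2. Evaluate the standard form: now x*sin(3*x)/3 + cos(3*x)/9.
Answer: x*sin(3*x)/3 + cos(3*x)/9.


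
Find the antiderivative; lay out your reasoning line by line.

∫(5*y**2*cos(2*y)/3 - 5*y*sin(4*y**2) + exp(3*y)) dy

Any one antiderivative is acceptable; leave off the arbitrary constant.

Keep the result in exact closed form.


Step 1. Rewrite: now ∫(-5*y*sin(4*y**2)) dy + ∫(5*y**2*cos(2*y)/3) dy + ∫(exp(3*y)) dy.
Step 2. Integrate ∫(5*y**2*cos(2*y)/3) dy by parts with u = y**2, dv = (5*cos(2*y)/3) dy, so v = 5*sin(2*y)/6: now 5*y**2*sin(2*y)/6 + ∫(-5*y*sin(2*y)/3) dy + ∫(-5*y*sin(4*y**2)) dy + ∫(exp(3*y)) dy.
Step 3. Integrate ∫(-5*y*sin(2*y)/3) dy by parts with u = y, dv = (-5*sin(2*y)/3) dy, so v = 5*cos(2*y)/6: now 5*y**2*sin(2*y)/6 + 5*y*cos(2*y)/6 + ∫(-5*y*sin(4*y**2)) dy + ∫(exp(3*y)) dy + ∫(-5*cos(2*y)/6) dy.
Step 4. Evaluate the standard form: now 5*y**2*sin(2*y)/6 + 5*y*cos(2*y)/6 - 5*sin(2*y)/12 + ∫(-5*y*sin(4*y**2)) dy + ∫(exp(3*y)) dy.
Step 5. Evaluate the standard form: now 5*y**2*sin(2*y)/6 + 5*y*cos(2*y)/6 + exp(3*y)/3 - 5*sin(2*y)/12 + ∫(-5*y*sin(4*y**2)) dy.
Step 6. Substitute u = y**2, turning ∫(-5*y*sin(4*y**2)) dy into ∫(-5*sin(4*u)/2) du: now 5*y**2*sin(2*y)/6 + 5*y*cos(2*y)/6 + exp(3*y)/3 - 5*sin(2*y)/12 + ∫(-5*sin(4*u)/2) du.
Step 7. Evaluate the standard form: now 5*y**2*sin(2*y)/6 + 5*y*cos(2*y)/6 + exp(3*y)/3 - 5*sin(2*y)/12 + 5*cos(4*u)/8.
Step 8. Substitute back u = y**2: now 5*y**2*sin(2*y)/6 + 5*y*cos(2*y)/6 + exp(3*y)/3 - 5*sin(2*y)/12 + 5*cos(4*y**2)/8.
Answer: 5*y**2*sin(2*y)/6 + 5*y*cos(2*y)/6 + exp(3*y)/3 - 5*sin(2*y)/12 + 5*cos(4*y**2)/8.


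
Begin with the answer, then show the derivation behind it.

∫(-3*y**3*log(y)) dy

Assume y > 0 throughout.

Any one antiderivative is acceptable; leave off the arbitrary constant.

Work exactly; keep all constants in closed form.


The answer is -3*y**4*log(y)/4 + 3*y**4/16.
Step 1. Integrate ∫(-3*y**3*log(y)) dy by parts with u = log(y), dv = (-3*y**3) dy, so v = -3*y**4/4 [assuming y > 0]: now -3*y**4*log(y)/4 + ∫(3*y**3/4) dy.
Step 2. Evaluate the standard form: now -3*y**4*log(y)/4 + 3*y**4/16.
Answer: -3*y**4*log(y)/4 + 3*y**4/16.


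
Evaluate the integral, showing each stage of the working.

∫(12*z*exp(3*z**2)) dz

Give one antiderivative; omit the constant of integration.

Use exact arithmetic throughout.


Step 1. Substitute u = z**2, turning ∫(12*z*exp(3*z**2)) dz into ∫(6*exp(3*u)) du: now ∫(6*exp(3*u)) du.
Step 2. Evaluate the standard form: now 2*exp(3*u).
Step 3. Substitute back u = z**2: now 2*exp(3*z**2).
Answer: 2*exp(3*z**2).


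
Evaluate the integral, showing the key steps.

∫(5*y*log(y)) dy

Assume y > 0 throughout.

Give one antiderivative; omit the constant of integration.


Step 1. Integrate ∫(5*y*log(y)) dy by parts with u = log(y), dv = (5*y) dy, so v = 5*y**2/2 [assuming y > 0]: now 5*y**2*log(y)/2 + ∫(-5*y/2) dy.
Step 2. Evaluate the standard form: now 5*y**2*log(y)/2 - 5*y**2/4.
Answer: 5*y**2*log(y)/2 - 5*y**2/4.


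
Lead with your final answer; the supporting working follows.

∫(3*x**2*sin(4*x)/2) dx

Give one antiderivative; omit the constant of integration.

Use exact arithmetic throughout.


The answer is -3*x**2*cos(4*x)/8 + 3*x*sin(4*x)/16 + 3*cos(4*x)/64.
Step 1. Integrate ∫(3*x**2*sin(4*x)/2) dx by parts with u = x**2, dv = (3*sin(4*x)/2) dx, so v = -3*cos(4*x)/8: now -3*x**2*cos(4*x)/8 + ∫(3*x*cos(4*x)/4) dx.
Step 2. Integrate ∫(3*x*cos(4*x)/4) dx by parts with u = x, dv = (3*cos(4*x)/4) dx, so v = 3*sin(4*x)/16: now -3*x**2*cos(4*x)/8 + 3*x*sin(4*x)/16 + ∫(-3*sin(4*x)/16) dx.
Step 3. Evaluate the standard form: now -3*x**2*cos(4*x)/8 + 3*x*sin(4*x)/16 + 3*cos(4*x)/64.
Answer: -3*x**2*cos(4*x)/8 + 3*x*sin(4*x)/16 + 3*cos(4*x)/64.


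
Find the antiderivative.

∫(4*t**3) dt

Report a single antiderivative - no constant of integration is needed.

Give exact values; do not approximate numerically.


Answer: t**4.


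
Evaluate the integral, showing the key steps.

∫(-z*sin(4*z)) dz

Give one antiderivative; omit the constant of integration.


Step 1. Integrate ∫(-z*sin(4*z)) dz by parts with u = z, dv = (-sin(4*z)) dz, so v = cos(4*z)/4: now z*cos(4*z)/4 + ∫(-cos(4*z)/4) dz.
Step 2. Evaluate the standard form: now z*cos(4*z)/4 - sin(4*z)/16.
Answer: z*cos(4*z)/4 - sin(4*z)/16.


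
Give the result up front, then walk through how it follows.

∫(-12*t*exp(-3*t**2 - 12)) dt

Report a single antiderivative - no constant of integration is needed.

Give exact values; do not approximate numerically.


The answer is 2*exp(-3*t**2 - 12).
Step 1. Substitute u = t**2 + 4, turning ∫(-12*t*exp(-3*t**2 - 12)) dt into ∫(-6*exp(-3*u)) du: now ∫(-6*exp(-3*u)) du.
Step 2. Evaluate the standard form: now 2*exp(-3*u).
Step 3. Substitute back u = t**2 + 4: now 2*exp(-3*t**2 - 12).
Answer: 2*exp(-3*t**2 - 12).


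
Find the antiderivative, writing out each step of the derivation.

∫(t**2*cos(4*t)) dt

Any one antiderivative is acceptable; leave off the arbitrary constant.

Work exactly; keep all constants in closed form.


Step 1. Integrate ∫(t**2*cos(4*t)) dt by parts with u = t**2, dv = (cos(4*t)) dt, so v = sin(4*t)/4: now t**2*sin(4*t)/4 + ∫(-t*sin(4*t)/2) dt.
Step 2. Integrate ∫(-t*sin(4*t)/2) dt by parts with u = t, dv = (-sin(4*t)/2) dt, so v = cos(4*t)/8: now t**2*sin(4*t)/4 + t*cos(4*t)/8 + ∫(-cos(4*t)/8) dt.
Step 3. Evaluate the standard form: now t**2*sin(4*t)/4 + t*cos(4*t)/8 - sin(4*t)/32.
Answer: t**2*sin(4*t)/4 + t*cos(4*t)/8 - sin(4*t)/32.


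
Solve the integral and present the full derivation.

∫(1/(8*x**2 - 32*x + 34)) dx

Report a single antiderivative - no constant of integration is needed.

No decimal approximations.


Step 1. Substitute u = 4 - 2*x, turning ∫(1/(8*x**2 - 32*x + 34)) dx into ∫(-1/(4*(u**2 + 1))) du: now ∫(-1/(4*(u**2 + 1))) du.
Step 2. Evaluate the standard form: now -atan(u)/4.
Step 3. Substitute back u = 4 - 2*x: now atan(2*x - 4)/4.
Answer: atan(2*x - 4)/4.


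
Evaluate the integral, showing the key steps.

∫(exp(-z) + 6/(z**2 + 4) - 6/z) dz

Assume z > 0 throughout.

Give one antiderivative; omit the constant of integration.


Step 1. Rewrite: now ∫(-6/z) dz + ∫(6/(z**2 + 4)) dz + ∫(exp(-z)) dz.
Step 2. Evaluate the standard form [assuming z > 0]: now -6*log(z) + ∫(6/(z**2 + 4)) dz + ∫(exp(-z)) dz.
Step 3. Evaluate the standard form: now -6*log(z) + 3*atan(z/2) + ∫(exp(-z)) dz.
Step 4. Evaluate the standard form: now -6*log(z) + 3*atan(z/2) - exp(-z).
Answer: -6*log(z) + 3*atan(z/2) - exp(-z).


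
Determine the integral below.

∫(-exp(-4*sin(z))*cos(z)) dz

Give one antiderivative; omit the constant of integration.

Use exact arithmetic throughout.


Answer: exp(-4*sin(z))/4.


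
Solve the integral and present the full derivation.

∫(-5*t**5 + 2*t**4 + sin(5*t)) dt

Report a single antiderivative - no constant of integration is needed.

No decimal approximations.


Step 1. Rewrite: now ∫(2*t**4) dt + ∫(-5*t**5) dt + ∫(sin(5*t)) dt.
Step 2. Evaluate the standard form: now -5*t**6/6 + ∫(2*t**4) dt + ∫(sin(5*t)) dt.
Step 3. Evaluate the standard form: now -5*t**6/6 + 2*t**5/5 + ∫(sin(5*t)) dt.
Step 4. Evaluate the standard form: now -5*t**6/6 + 2*t**5/5 - cos(5*t)/5.
Answer: -5*t**6/6 + 2*t**5/5 - cos(5*t)/5.


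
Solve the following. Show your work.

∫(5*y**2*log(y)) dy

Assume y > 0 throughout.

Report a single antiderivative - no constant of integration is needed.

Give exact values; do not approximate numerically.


Step 1. Integrate ∫(5*y**2*log(y)) dy by parts with u = log(y), dv = (5*y**2) dy, so v = 5*y**3/3 [assuming y > 0]: now 5*y**3*log(y)/3 + ∫(-5*y**2/3) dy.
Step 2. Evaluate the standard form: now 5*y**3*log(y)/3 - 5*y**3/9.
Answer: 5*y**3*log(y)/3 - 5*y**3/9.


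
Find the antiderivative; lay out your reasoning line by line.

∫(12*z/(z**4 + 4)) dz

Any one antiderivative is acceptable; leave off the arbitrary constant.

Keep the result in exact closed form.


Step 1. Substitute u = z**2, turning ∫(12*z/(z**4 + 4)) dz into ∫(6/(u**2 + 4)) du: now ∫(6/(u**2 + 4)) du.
Step 2. Evaluate the standard form: now 3*atan(u/2).
Step 3. Substitute back u = z**2: now 3*atan(z**2/2).
Answer: 3*atan(z**2/2).


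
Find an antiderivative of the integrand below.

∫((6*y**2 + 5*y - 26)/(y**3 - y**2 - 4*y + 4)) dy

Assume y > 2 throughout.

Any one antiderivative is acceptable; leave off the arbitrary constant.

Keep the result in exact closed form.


Answer: 2*log(y - 2) + 5*log(y - 1) - log(y + 2).


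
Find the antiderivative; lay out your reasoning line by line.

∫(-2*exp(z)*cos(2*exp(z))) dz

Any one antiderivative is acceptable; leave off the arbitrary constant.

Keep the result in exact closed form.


Step 1. Substitute u = exp(z), turning ∫(-2*exp(z)*cos(2*exp(z))) dz into ∫(-2*cos(2*u)) du: now ∫(-2*cos(2*u)) du.
Step 2. Evaluate the standard form: now -sin(2*u).
Step 3. Substitute back u = exp(z): now -sin(2*exp(z)).
Answer: -sin(2*exp(z)).


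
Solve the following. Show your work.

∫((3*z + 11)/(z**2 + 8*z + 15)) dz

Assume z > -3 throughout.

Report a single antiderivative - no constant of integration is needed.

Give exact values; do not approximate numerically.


Step 1. Decompose ∫((3*z + 11)/(z**2 + 8*z + 15)) dz by partial fractions, (3*z + 11)/(z**2 + 8*z + 15) = 2/(z + 5) + 1/(z + 3): now ∫(1/(z + 3)) dz + ∫(2/(z + 5)) dz.
Step 2. Evaluate the standard form [assuming z > -5]: now 2*log(z + 5) + ∫(1/(z + 3)) dz.
Step 3. Evaluate the standard form [assuming z > -3]: now log(z + 3) + 2*log(z + 5).
Answer: log(z + 3) + 2*log(z + 5).


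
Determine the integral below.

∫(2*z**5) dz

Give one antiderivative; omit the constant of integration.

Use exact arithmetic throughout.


Answer: z**6/3.


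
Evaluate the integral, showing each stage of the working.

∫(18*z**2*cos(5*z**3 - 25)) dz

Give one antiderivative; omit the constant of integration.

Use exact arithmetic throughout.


Step 1. Substitute u = z**3 - 5, turning ∫(18*z**2*cos(5*z**3 - 25)) dz into ∫(6*cos(5*u)) du: now ∫(6*cos(5*u)) du.
Step 2. Evaluate the standard form: now 6*sin(5*u)/5.
Step 3. Substitute back u = z**3 - 5: now 6*sin(5*z**3 - 25)/5.
Answer: 6*sin(5*z**3 - 25)/5.


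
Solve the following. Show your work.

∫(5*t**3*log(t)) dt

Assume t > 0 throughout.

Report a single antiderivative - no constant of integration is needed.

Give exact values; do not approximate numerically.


Step 1. Integrate ∫(5*t**3*log(t)) dt by parts with u = log(t), dv = (5*t**3) dt, so v = 5*t**4/4 [assuming t > 0]: now 5*t**4*log(t)/4 + ∫(-5*t**3/4) dt.
Step 2. Evaluate the standard form: now 5*t**4*log(t)/4 - 5*t**4/16.
Answer: 5*t**4*log(t)/4 - 5*t**4/16.


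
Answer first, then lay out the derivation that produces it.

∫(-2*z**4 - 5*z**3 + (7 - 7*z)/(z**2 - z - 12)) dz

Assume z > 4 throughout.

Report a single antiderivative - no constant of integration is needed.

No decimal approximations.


The answer is -2*z**5/5 - 5*z**4/4 - 3*log(z - 4) - 4*log(z + 3).
Step 1. Rewrite: now ∫(-5*z**3) dz + ∫(-2*z**4) dz + ∫((7 - 7*z)/(z**2 - z - 12)) dz.
Step 2. Evaluate the standard form: now -2*z**5/5 + ∫(-5*z**3) dz + ∫((7 - 7*z)/(z**2 - z - 12)) dz.
Step 3. Decompose ∫((7 - 7*z)/(z**2 - z - 12)) dz by partial fractions, (7 - 7*z)/(z**2 - z - 12) = -4/(z + 3) - 3/(z - 4): now -2*z**5/5 + ∫(-5*z**3) dz + ∫(-3/(z - 4)) dz + ∫(-4/(z + 3)) dz.
Step 4. Evaluate the standard form [assuming z > -3]: now -2*z**5/5 - 4*log(z + 3) + ∫(-5*z**3) dz + ∫(-3/(z - 4)) dz.
Step 5. Evaluate the standard form [assuming z > 4]: now -2*z**5/5 - 3*log(z - 4) - 4*log(z + 3) + ∫(-5*z**3) dz.
Step 6. Evaluate the standard form: now -2*z**5/5 - 5*z**4/4 - 3*log(z - 4) - 4*log(z + 3).
Answer: -2*z**5/5 - 5*z**4/4 - 3*log(z - 4) - 4*log(z + 3).


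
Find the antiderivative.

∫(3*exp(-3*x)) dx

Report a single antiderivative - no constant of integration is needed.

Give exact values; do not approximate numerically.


Answer: -exp(-3*x).


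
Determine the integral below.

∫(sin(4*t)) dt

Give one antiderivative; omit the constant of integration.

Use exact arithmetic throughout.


Answer: -cos(4*t)/4.


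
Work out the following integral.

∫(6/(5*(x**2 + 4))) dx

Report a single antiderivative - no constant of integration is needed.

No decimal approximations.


Answer: 3*atan(x/2)/5.


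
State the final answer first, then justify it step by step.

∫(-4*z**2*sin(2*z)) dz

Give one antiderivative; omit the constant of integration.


The answer is 2*z**2*cos(2*z) - 2*z*sin(2*z) - cos(2*z).
Step 1. Integrate ∫(-4*z**2*sin(2*z)) dz by parts with u = z**2, dv = (-4*sin(2*z)) dz, so v = 2*cos(2*z): now 2*z**2*cos(2*z) + ∫(-4*z*cos(2*z)) dz.
Step 2. Integrate ∫(-4*z*cos(2*z)) dz by parts with u = z, dv = (-4*cos(2*z)) dz, so v = -2*sin(2*z): now 2*z**2*cos(2*z) - 2*z*sin(2*z) + ∫(2*sin(2*z)) dz.
Step 3. Evaluate the standard form: now 2*z**2*cos(2*z) - 2*z*sin(2*z) - cos(2*z).
Answer: 2*z**2*cos(2*z) - 2*z*sin(2*z) - cos(2*z).


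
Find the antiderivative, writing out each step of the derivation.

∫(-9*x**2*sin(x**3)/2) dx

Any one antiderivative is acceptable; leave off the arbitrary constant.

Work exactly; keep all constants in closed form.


Step 1. Substitute u = x**3, turning ∫(-9*x**2*sin(x**3)/2) dx into ∫(-3*sin(u)/2) du: now ∫(-3*sin(u)/2) du.
Step 2. Evaluate the standard form: now 3*cos(u)/2.
Step 3. Substitute back u = x**3: now 3*cos(x**3)/2.
Answer: 3*cos(x**3)/2.


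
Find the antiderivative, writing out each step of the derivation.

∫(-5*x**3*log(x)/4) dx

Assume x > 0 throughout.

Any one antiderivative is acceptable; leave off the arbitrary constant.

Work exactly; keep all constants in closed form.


Step 1. Integrate ∫(-5*x**3*log(x)/4) dx by parts with u = log(x), dv = (-5*x**3/4) dx, so v = -5*x**4/16 [assuming x > 0]: now -5*x**4*log(x)/16 + ∫(5*x**3/16) dx.
Step 2. Evaluate the standard form: now -5*x**4*log(x)/16 + 5*x**4/64.
Answer: -5*x**4*log(x)/16 + 5*x**4/64.


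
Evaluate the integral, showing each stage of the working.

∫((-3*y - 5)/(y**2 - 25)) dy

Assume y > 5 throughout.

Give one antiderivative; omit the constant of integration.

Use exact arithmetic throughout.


Step 1. Decompose ∫((-3*y - 5)/(y**2 - 25)) dy by partial fractions, (-3*y - 5)/(y**2 - 25) = -1/(y + 5) - 2/(y - 5): now ∫(-2/(y - 5)) dy + ∫(-1/(y + 5)) dy.
Step 2. Evaluate the standard form [assuming y > 5]: now -2*log(y - 5) + ∫(-1/(y + 5)) dy.
Step 3. Evaluate the standard form [assuming y > -5]: now -2*log(y - 5) - log(y + 5).
Answer: -2*log(y - 5) - log(y + 5).


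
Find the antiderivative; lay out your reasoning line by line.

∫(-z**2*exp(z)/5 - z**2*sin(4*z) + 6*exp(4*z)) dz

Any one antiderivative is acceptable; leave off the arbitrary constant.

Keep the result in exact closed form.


Step 1. Rewrite: now ∫(-z**2*exp(z)/5) dz + ∫(-z**2*sin(4*z)) dz + ∫(6*exp(4*z)) dz.
Step 2. Integrate ∫(-z**2*exp(z)/5) dz by parts with u = z**2, dv = (-exp(z)/5) dz, so v = -exp(z)/5: now -z**2*exp(z)/5 + ∫(2*z*exp(z)/5) dz + ∫(-z**2*sin(4*z)) dz + ∫(6*exp(4*z)) dz.
Step 3. Integrate ∫(2*z*exp(z)/5) dz by parts with u = z, dv = (2*exp(z)/5) dz, so v = 2*exp(z)/5: now -z**2*exp(z)/5 + 2*z*exp(z)/5 + ∫(-z**2*sin(4*z)) dz + ∫(-2*exp(z)/5) dz + ∫(6*exp(4*z)) dz.
Step 4. Evaluate the standard form: now -z**2*exp(z)/5 + 2*z*exp(z)/5 - 2*exp(z)/5 + ∫(-z**2*sin(4*z)) dz + ∫(6*exp(4*z)) dz.
Step 5. Evaluate the standard form: now -z**2*exp(z)/5 + 2*z*exp(z)/5 + 3*exp(4*z)/2 - 2*exp(z)/5 + ∫(-z**2*sin(4*z)) dz.
Step 6. Integrate ∫(-z**2*sin(4*z)) dz by parts with u = z**2, dv = (-sin(4*z)) dz, so v = cos(4*z)/4: now -z**2*exp(z)/5 + z**2*cos(4*z)/4 + 2*z*exp(z)/5 + 3*exp(4*z)/2 - 2*exp(z)/5 + ∫(-z*cos(4*z)/2) dz.
Step 7. Integrate ∫(-z*cos(4*z)/2) dz by parts with u = z, dv = (-cos(4*z)/2) dz, so v = -sin(4*z)/8: now -z**2*exp(z)/5 + z**2*cos(4*z)/4 + 2*z*exp(z)/5 - z*sin(4*z)/8 + 3*exp(4*z)/2 - 2*exp(z)/5 + ∫(sin(4*z)/8) dz.
Step 8. Evaluate the standard form: now -z**2*exp(z)/5 + z**2*cos(4*z)/4 + 2*z*exp(z)/5 - z*sin(4*z)/8 + 3*exp(4*z)/2 - 2*exp(z)/5 - cos(4*z)/32.
Answer: -z**2*exp(z)/5 + z**2*cos(4*z)/4 + 2*z*exp(z)/5 - z*sin(4*z)/8 + 3*exp(4*z)/2 - 2*exp(z)/5 - cos(4*z)/32.


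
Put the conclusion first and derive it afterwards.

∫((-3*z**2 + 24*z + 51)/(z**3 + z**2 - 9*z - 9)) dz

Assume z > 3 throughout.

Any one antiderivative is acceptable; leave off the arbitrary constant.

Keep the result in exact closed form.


The answer is 4*log(z - 3) - 3*log(z + 1) - 4*log(z + 3).
Step 1. Decompose ∫((-3*z**2 + 24*z + 51)/(z**3 + z**2 - 9*z - 9)) dz by partial fractions, (-3*z**2 + 24*z + 51)/(z**3 + z**2 - 9*z - 9) = -4/(z + 3) - 3/(z + 1) + 4/(z - 3): now ∫(4/(z - 3)) dz + ∫(-3/(z + 1)) dz + ∫(-4/(z + 3)) dz.
Step 2. Evaluate the standard form [assuming z > -3]: now -4*log(z + 3) + ∫(4/(z - 3)) dz + ∫(-3/(z + 1)) dz.
Step 3. Evaluate the standard form [assuming z > 3]: now 4*log(z - 3) - 4*log(z + 3) + ∫(-3/(z + 1)) dz.
Step 4. Evaluate the standard form [assuming z > -1]: now 4*log(z - 3) - 3*log(z + 1) - 4*log(z + 3).
Answer: 4*log(z - 3) - 3*log(z + 1) - 4*log(z + 3).


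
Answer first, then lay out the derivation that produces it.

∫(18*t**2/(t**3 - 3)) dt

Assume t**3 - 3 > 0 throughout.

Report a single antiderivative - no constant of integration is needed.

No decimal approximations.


The answer is 6*log(t**3 - 3).
Step 1. Substitute u = t**3 - 3, turning ∫(18*t**2/(t**3 - 3)) dt into ∫(6/u) du: now ∫(6/u) du.
Step 2. Evaluate the standard form [assuming u > 0]: now 6*log(u).
Step 3. Substitute back u = t**3 - 3: now 6*log(t**3 - 3).
Answer: 6*log(t**3 - 3).


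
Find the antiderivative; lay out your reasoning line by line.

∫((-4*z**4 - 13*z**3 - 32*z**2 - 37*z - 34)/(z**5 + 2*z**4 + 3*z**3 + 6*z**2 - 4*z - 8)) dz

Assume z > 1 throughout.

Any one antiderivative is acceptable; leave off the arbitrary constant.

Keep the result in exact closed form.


Step 1. Decompose ∫((-4*z**4 - 13*z**3 - 32*z**2 - 37*z - 34)/(z**5 + 2*z**4 + 3*z**3 + 6*z**2 - 4*z - 8)) dz by partial fractions, (-4*z**4 - 13*z**3 - 32*z**2 - 37*z - 34)/(z**5 + 2*z**4 + 3*z**3 + 6*z**2 - 4*z - 8) = -3/(z**2 + 4) - 2/(z + 2) + 2/(z + 1) - 4/(z - 1): now ∫(-4/(z - 1)) dz + ∫(2/(z + 1)) dz + ∫(-2/(z + 2)) dz + ∫(-3/(z**2 + 4)) dz.
Step 2. Evaluate the standard form [assuming z > -1]: now 2*log(z + 1) + ∫(-4/(z - 1)) dz + ∫(-2/(z + 2)) dz + ∫(-3/(z**2 + 4)) dz.
Step 3. Evaluate the standard form [assuming z > -2]: now 2*log(z + 1) - 2*log(z + 2) + ∫(-4/(z - 1)) dz + ∫(-3/(z**2 + 4)) dz.
Step 4. Evaluate the standard form [assuming z > 1]: now -4*log(z - 1) + 2*log(z + 1) - 2*log(z + 2) + ∫(-3/(z**2 + 4)) dz.
Step 5. Evaluate the standard form: now -4*log(z - 1) + 2*log(z + 1) - 2*log(z + 2) - 3*atan(z/2)/2.
Answer: -4*log(z - 1) + 2*log(z + 1) - 2*log(z + 2) - 3*atan(z/2)/2.


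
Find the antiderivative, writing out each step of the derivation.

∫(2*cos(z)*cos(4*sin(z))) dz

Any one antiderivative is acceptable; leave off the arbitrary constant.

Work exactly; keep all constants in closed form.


Step 1. Substitute u = sin(z), turning ∫(2*cos(z)*cos(4*sin(z))) dz into ∫(2*cos(4*u)) du: now ∫(2*cos(4*u)) du.
Step 2. Evaluate the standard form: now sin(4*u)/2.
Step 3. Substitute back u = sin(z): now sin(4*sin(z))/2.
Answer: sin(4*sin(z))/2.


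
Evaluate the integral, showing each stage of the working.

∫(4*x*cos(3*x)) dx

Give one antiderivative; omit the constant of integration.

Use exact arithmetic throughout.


Step 1. Integrate ∫(4*x*cos(3*x)) dx by parts with u = x, dv = (4*cos(3*x)) dx, so v = 4*sin(3*x)/3: now 4*x*sin(3*x)/3 + ∫(-4*sin(3*x)/3) dx.
Step 2. Evaluate the standard form: now 4*x*sin(3*x)/3 + 4*cos(3*x)/9.
Answer: 4*x*sin(3*x)/3 + 4*cos(3*x)/9.


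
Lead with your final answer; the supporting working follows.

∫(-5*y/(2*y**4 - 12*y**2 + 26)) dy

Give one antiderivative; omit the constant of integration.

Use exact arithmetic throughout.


The answer is -5*atan(y**2/2 - 3/2)/8.
Step 1. Substitute u = y**2 - 3, turning ∫(-5*y/(2*y**4 - 12*y**2 + 26)) dy into ∫(-5/(4*(u**2 + 4))) du: now ∫(-5/(4*(u**2 + 4))) du.
Step 2. Evaluate the standard form: now -5*atan(u/2)/8.
Step 3. Substitute back u = y**2 - 3: now -5*atan(y**2/2 - 3/2)/8.
Answer: -5*atan(y**2/2 - 3/2)/8.


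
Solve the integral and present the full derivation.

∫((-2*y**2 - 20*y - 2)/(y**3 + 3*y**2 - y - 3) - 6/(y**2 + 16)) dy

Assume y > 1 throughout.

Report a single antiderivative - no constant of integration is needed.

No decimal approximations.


Step 1. Rewrite: now ∫((-2*y**2 - 20*y - 2)/(y**3 + 3*y**2 - y - 3)) dy + ∫(-6/(y**2 + 16)) dy.
Step 2. Evaluate the standard form: now -3*atan(y/4)/2 + ∫((-2*y**2 - 20*y - 2)/(y**3 + 3*y**2 - y - 3)) dy.
Step 3. Decompose ∫((-2*y**2 - 20*y - 2)/(y**3 + 3*y**2 - y - 3)) dy by partial fractions, (-2*y**2 - 20*y - 2)/(y**3 + 3*y**2 - y - 3) = 5/(y + 3) - 4/(y + 1) - 3/(y - 1): now -3*atan(y/4)/2 + ∫(-3/(y - 1)) dy + ∫(-4/(y + 1)) dy + ∫(5/(y + 3)) dy.
Step 4. Evaluate the standard form [assuming y > 1]: now -3*log(y - 1) - 3*atan(y/4)/2 + ∫(-4/(y + 1)) dy + ∫(5/(y + 3)) dy.
Step 5. Evaluate the standard form [assuming y > -3]: now -3*log(y - 1) + 5*log(y + 3) - 3*atan(y/4)/2 + ∫(-4/(y + 1)) dy.
Step 6. Evaluate the standard form [assuming y > -1]: now -3*log(y - 1) - 4*log(y + 1) + 5*log(y + 3) - 3*atan(y/4)/2.
Answer: -3*log(y - 1) - 4*log(y + 1) + 5*log(y + 3) - 3*atan(y/4)/2.


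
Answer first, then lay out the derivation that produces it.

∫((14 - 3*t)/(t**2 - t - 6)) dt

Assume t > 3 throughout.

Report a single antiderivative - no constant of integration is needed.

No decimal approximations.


The answer is log(t - 3) - 4*log(t + 2).
Step 1. Decompose ∫((14 - 3*t)/(t**2 - t - 6)) dt by partial fractions, (14 - 3*t)/(t**2 - t - 6) = -4/(t + 2) + 1/(t - 3): now ∫(1/(t - 3)) dt + ∫(-4/(t + 2)) dt.
Step 2. Evaluate the standard form [assuming t > 3]: now log(t - 3) + ∫(-4/(t + 2)) dt.
Step 3. Evaluate the standard form [assuming t > -2]: now log(t - 3) - 4*log(t + 2).
Answer: log(t - 3) - 4*log(t + 2).


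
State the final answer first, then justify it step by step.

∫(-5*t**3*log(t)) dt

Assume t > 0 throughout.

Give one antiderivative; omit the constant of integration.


The answer is -5*t**4*log(t)/4 + 5*t**4/16.
Step 1. Integrate ∫(-5*t**3*log(t)) dt by parts with u = log(t), dv = (-5*t**3) dt, so v = -5*t**4/4 [assuming t > 0]: now -5*t**4*log(t)/4 + ∫(5*t**3/4) dt.
Step 2. Evaluate the standard form: now -5*t**4*log(t)/4 + 5*t**4/16.
Answer: -5*t**4*log(t)/4 + 5*t**4/16.


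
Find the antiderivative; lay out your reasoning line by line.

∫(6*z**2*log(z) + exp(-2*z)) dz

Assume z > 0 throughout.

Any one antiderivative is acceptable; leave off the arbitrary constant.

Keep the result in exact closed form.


Step 1. Rewrite: now ∫(6*z**2*log(z)) dz + ∫(exp(-2*z)) dz.
Step 2. Integrate ∫(6*z**2*log(z)) dz by parts with u = log(z), dv = (6*z**2) dz, so v = 2*z**3 [assuming z > 0]: now 2*z**3*log(z) + ∫(-2*z**2) dz + ∫(exp(-2*z)) dz.
Step 3. Evaluate the standard form: now 2*z**3*log(z) - 2*z**3/3 + ∫(exp(-2*z)) dz.
Step 4. Evaluate the standard form: now 2*z**3*log(z) - 2*z**3/3 - exp(-2*z)/2.
Answer: 2*z**3*log(z) - 2*z**3/3 - exp(-2*z)/2.


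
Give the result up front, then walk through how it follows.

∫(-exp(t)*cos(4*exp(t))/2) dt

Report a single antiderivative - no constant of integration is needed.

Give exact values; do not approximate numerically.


The answer is -sin(4*exp(t))/8.
Step 1. Substitute u = exp(t), turning ∫(-exp(t)*cos(4*exp(t))/2) dt into ∫(-cos(4*u)/2) du: now ∫(-cos(4*u)/2) du.
Step 2. Evaluate the standard form: now -sin(4*u)/8.
Step 3. Substitute back u = exp(t): now -sin(4*exp(t))/8.
Answer: -sin(4*exp(t))/8.


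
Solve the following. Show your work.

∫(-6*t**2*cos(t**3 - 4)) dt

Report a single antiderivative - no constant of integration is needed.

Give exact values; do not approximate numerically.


Step 1. Substitute u = t**3 - 4, turning ∫(-6*t**2*cos(t**3 - 4)) dt into ∫(-2*cos(u)) du: now ∫(-2*cos(u)) du.
Step 2. Evaluate the standard form: now -2*sin(u).
Step 3. Substitute back u = t**3 - 4: now -2*sin(t**3 - 4).
Answer: -2*sin(t**3 - 4).


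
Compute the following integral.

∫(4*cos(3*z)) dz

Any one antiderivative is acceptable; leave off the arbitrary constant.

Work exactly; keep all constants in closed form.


Answer: 4*sin(3*z)/3.


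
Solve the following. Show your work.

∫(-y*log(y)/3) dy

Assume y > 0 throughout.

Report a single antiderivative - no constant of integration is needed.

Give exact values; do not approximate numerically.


Step 1. Integrate ∫(-y*log(y)/3) dy by parts with u = log(y), dv = (-y/3) dy, so v = -y**2/6 [assuming y > 0]: now -y**2*log(y)/6 + ∫(y/6) dy.
Step 2. Evaluate the standard form: now -y**2*log(y)/6 + y**2/12.
Answer: -y**2*log(y)/6 + y**2/12.


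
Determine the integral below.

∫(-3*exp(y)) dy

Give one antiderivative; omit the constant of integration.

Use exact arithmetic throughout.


Answer: -3*exp(y).


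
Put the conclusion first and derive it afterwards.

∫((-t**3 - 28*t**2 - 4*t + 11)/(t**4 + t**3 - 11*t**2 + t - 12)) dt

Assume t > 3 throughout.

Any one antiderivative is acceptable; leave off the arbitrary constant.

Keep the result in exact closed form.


The answer is -4*log(t - 3) + 3*log(t + 4) - 3*atan(t).
Step 1. Decompose ∫((-t**3 - 28*t**2 - 4*t + 11)/(t**4 + t**3 - 11*t**2 + t - 12)) dt by partial fractions, (-t**3 - 28*t**2 - 4*t + 11)/(t**4 + t**3 - 11*t**2 + t - 12) = -3/(t**2 + 1) + 3/(t + 4) - 4/(t - 3): now ∫(-4/(t - 3)) dt + ∫(3/(t + 4)) dt + ∫(-3/(t**2 + 1)) dt.
Step 2. Evaluate the standard form [assuming t > 3]: now -4*log(t - 3) + ∫(3/(t + 4)) dt + ∫(-3/(t**2 + 1)) dt.
Step 3. Evaluate the standard form [assuming t > -4]: now -4*log(t - 3) + 3*log(t + 4) + ∫(-3/(t**2 + 1)) dt.
Step 4. Evaluate the standard form: now -4*log(t - 3) + 3*log(t + 4) - 3*atan(t).
Answer: -4*log(t - 3) + 3*log(t + 4) - 3*atan(t).


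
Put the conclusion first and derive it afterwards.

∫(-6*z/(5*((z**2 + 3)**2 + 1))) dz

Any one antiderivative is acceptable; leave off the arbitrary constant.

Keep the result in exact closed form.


The answer is -3*atan(z**2 + 3)/5.
Step 1. Substitute u = z**2 + 3, turning ∫(-6*z/(5*((z**2 + 3)**2 + 1))) dz into ∫(-3/(5*(u**2 + 1))) du: now ∫(-3/(5*(u**2 + 1))) du.
Step 2. Evaluate the standard form: now -3*atan(u)/5.
Step 3. Substitute back u = z**2 + 3: now -3*atan(z**2 + 3)/5.
Answer: -3*atan(z**2 + 3)/5.


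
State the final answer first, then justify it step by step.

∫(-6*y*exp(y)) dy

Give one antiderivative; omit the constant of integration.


The answer is -6*y*exp(y) + 6*exp(y).
Step 1. Integrate ∫(-6*y*exp(y)) dy by parts with u = y, dv = (-6*exp(y)) dy, so v = -6*exp(y): now -6*y*exp(y) + ∫(6*exp(y)) dy.
Step 2. Evaluate the standard form: now -6*y*exp(y) + 6*exp(y).
Answer: -6*y*exp(y) + 6*exp(y).


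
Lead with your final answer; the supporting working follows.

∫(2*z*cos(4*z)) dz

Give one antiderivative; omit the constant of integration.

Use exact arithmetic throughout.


The answer is z*sin(4*z)/2 + cos(4*z)/8.
Step 1. Integrate ∫(2*z*cos(4*z)) dz by parts with u = z, dv = (2*cos(4*z)) dz, so v = sin(4*z)/2: now z*sin(4*z)/2 + ∫(-sin(4*z)/2) dz.
Step 2. Evaluate the standard form: now z*sin(4*z)/2 + cos(4*z)/8.
Answer: z*sin(4*z)/2 + cos(4*z)/8.


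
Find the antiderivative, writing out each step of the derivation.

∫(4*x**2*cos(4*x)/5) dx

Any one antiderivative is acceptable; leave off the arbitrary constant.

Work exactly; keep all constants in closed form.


Step 1. Integrate ∫(4*x**2*cos(4*x)/5) dx by parts with u = x**2, dv = (4*cos(4*x)/5) dx, so v = sin(4*x)/5: now x**2*sin(4*x)/5 + ∫(-2*x*sin(4*x)/5) dx.
Step 2. Integrate ∫(-2*x*sin(4*x)/5) dx by parts with u = x, dv = (-2*sin(4*x)/5) dx, so v = cos(4*x)/10: now x**2*sin(4*x)/5 + x*cos(4*x)/10 + ∫(-cos(4*x)/10) dx.
Step 3. Evaluate the standard form: now x**2*sin(4*x)/5 + x*cos(4*x)/10 - sin(4*x)/40.
Answer: x**2*sin(4*x)/5 + x*cos(4*x)/10 - sin(4*x)/40.


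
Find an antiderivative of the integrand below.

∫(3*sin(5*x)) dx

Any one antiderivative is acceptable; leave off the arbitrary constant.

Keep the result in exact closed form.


Answer: -3*cos(5*x)/5.


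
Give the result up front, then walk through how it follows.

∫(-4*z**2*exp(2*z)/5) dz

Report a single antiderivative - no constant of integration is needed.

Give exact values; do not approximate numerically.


The answer is -2*z**2*exp(2*z)/5 + 2*z*exp(2*z)/5 - exp(2*z)/5.
Step 1. Integrate ∫(-4*z**2*exp(2*z)/5) dz by parts with u = z**2, dv = (-4*exp(2*z)/5) dz, so v = -2*exp(2*z)/5: now -2*z**2*exp(2*z)/5 + ∫(4*z*exp(2*z)/5) dz.
Step 2. Integrate ∫(4*z*exp(2*z)/5) dz by parts with u = z, dv = (4*exp(2*z)/5) dz, so v = 2*exp(2*z)/5: now -2*z**2*exp(2*z)/5 + 2*z*exp(2*z)/5 + ∫(-2*exp(2*z)/5) dz.
Step 3. Evaluate the standard form: now -2*z**2*exp(2*z)/5 + 2*z*exp(2*z)/5 - exp(2*z)/5.
Answer: -2*z**2*exp(2*z)/5 + 2*z*exp(2*z)/5 - exp(2*z)/5.


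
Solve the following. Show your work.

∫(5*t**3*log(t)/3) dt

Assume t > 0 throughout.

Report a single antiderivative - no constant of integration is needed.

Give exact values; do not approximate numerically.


Step 1. Integrate ∫(5*t**3*log(t)/3) dt by parts with u = log(t), dv = (5*t**3/3) dt, so v = 5*t**4/12 [assuming t > 0]: now 5*t**4*log(t)/12 + ∫(-5*t**3/12) dt.
Step 2. Evaluate the standard form: now 5*t**4*log(t)/12 - 5*t**4/48.
Answer: 5*t**4*log(t)/12 - 5*t**4/48.


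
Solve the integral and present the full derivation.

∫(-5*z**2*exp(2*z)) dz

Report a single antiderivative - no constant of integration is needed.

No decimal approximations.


Step 1. Integrate ∫(-5*z**2*exp(2*z)) dz by parts with u = z**2, dv = (-5*exp(2*z)) dz, so v = -5*exp(2*z)/2: now -5*z**2*exp(2*z)/2 + ∫(5*z*exp(2*z)) dz.
Step 2. Integrate ∫(5*z*exp(2*z)) dz by parts with u = z, dv = (5*exp(2*z)) dz, so v = 5*exp(2*z)/2: now -5*z**2*exp(2*z)/2 + 5*z*exp(2*z)/2 + ∫(-5*exp(2*z)/2) dz.
Step 3. Evaluate the standard form: now -5*z**2*exp(2*z)/2 + 5*z*exp(2*z)/2 - 5*exp(2*z)/4.
Answer: -5*z**2*exp(2*z)/2 + 5*z*exp(2*z)/2 - 5*exp(2*z)/4.


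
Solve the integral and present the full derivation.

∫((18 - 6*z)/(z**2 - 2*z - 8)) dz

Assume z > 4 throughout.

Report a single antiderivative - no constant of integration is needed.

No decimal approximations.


Step 1. Decompose ∫((18 - 6*z)/(z**2 - 2*z - 8)) dz by partial fractions, (18 - 6*z)/(z**2 - 2*z - 8) = -5/(z + 2) - 1/(z - 4): now ∫(-1/(z - 4)) dz + ∫(-5/(z + 2)) dz.
Step 2. Evaluate the standard form [assuming z > 4]: now -log(z - 4) + ∫(-5/(z + 2)) dz.
Step 3. Evaluate the standard form [assuming z > -2]: now -log(z - 4) - 5*log(z + 2).
Answer: -log(z - 4) - 5*log(z + 2).


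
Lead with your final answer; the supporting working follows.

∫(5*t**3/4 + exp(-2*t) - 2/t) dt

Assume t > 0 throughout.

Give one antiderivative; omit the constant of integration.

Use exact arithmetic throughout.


The answer is 5*t**4/16 - 2*log(t) - exp(-2*t)/2.
Step 1. Rewrite: now ∫(-2/t) dt + ∫(5*t**3/4) dt + ∫(exp(-2*t)) dt.
Step 2. Evaluate the standard form [assuming t > 0]: now -2*log(t) + ∫(5*t**3/4) dt + ∫(exp(-2*t)) dt.
Step 3. Evaluate the standard form: now 5*t**4/16 - 2*log(t) + ∫(exp(-2*t)) dt.
Step 4. Evaluate the standard form: now 5*t**4/16 - 2*log(t) - exp(-2*t)/2.
Answer: 5*t**4/16 - 2*log(t) - exp(-2*t)/2.


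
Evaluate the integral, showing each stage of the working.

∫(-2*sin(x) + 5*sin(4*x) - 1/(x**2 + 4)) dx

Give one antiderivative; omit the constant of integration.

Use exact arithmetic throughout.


Step 1. Rewrite: now ∫(-1/(x**2 + 4)) dx + ∫(-2*sin(x)) dx + ∫(5*sin(4*x)) dx.
Step 2. Evaluate the standard form: now -5*cos(4*x)/4 + ∫(-1/(x**2 + 4)) dx + ∫(-2*sin(x)) dx.
Step 3. Evaluate the standard form: now -5*cos(4*x)/4 - atan(x/2)/2 + ∫(-2*sin(x)) dx.
Step 4. Evaluate the standard form: now 2*cos(x) - 5*cos(4*x)/4 - atan(x/2)/2.
Answer: 2*cos(x) - 5*cos(4*x)/4 - atan(x/2)/2.


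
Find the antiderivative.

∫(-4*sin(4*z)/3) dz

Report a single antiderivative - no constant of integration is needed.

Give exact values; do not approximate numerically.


Answer: cos(4*z)/3.


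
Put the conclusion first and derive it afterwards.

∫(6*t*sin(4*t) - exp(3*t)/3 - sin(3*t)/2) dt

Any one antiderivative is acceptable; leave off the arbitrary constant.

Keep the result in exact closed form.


The answer is -3*t*cos(4*t)/2 - exp(3*t)/9 + 3*sin(4*t)/8 + cos(3*t)/6.
Step 1. Rewrite: now ∫(6*t*sin(4*t)) dt + ∫(-exp(3*t)/3) dt + ∫(-sin(3*t)/2) dt.
Step 2. Evaluate the standard form: now -exp(3*t)/9 + ∫(6*t*sin(4*t)) dt + ∫(-sin(3*t)/2) dt.
Step 3. Integrate ∫(6*t*sin(4*t)) dt by parts with u = t, dv = (6*sin(4*t)) dt, so v = -3*cos(4*t)/2: now -3*t*cos(4*t)/2 - exp(3*t)/9 + ∫(-sin(3*t)/2) dt + ∫(3*cos(4*t)/2) dt.
Step 4. Evaluate the standard form: now -3*t*cos(4*t)/2 - exp(3*t)/9 + 3*sin(4*t)/8 + ∫(-sin(3*t)/2) dt.
Step 5. Evaluate the standard form: now -3*t*cos(4*t)/2 - exp(3*t)/9 + 3*sin(4*t)/8 + cos(3*t)/6.
Answer: -3*t*cos(4*t)/2 - exp(3*t)/9 + 3*sin(4*t)/8 + cos(3*t)/6.


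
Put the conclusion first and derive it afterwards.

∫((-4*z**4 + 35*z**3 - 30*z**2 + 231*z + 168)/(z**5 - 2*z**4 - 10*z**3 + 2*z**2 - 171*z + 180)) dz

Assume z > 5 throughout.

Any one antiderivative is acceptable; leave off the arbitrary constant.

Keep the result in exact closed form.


The answer is 2*log(z - 5) - 2*log(z - 1) - 4*log(z + 4) + atan(z/3).
Step 1. Decompose ∫((-4*z**4 + 35*z**3 - 30*z**2 + 231*z + 168)/(z**5 - 2*z**4 - 10*z**3 + 2*z**2 - 171*z + 180)) dz by partial fractions, (-4*z**4 + 35*z**3 - 30*z**2 + 231*z + 168)/(z**5 - 2*z**4 - 10*z**3 + 2*z**2 - 171*z + 180) = 3/(z**2 + 9) - 4/(z + 4) - 2/(z - 1) + 2/(z - 5): now ∫(2/(z - 5)) dz + ∫(-2/(z - 1)) dz + ∫(-4/(z + 4)) dz + ∫(3/(z**2 + 9)) dz.
Step 2. Evaluate the standard form [assuming z > 5]: now 2*log(z - 5) + ∫(-2/(z - 1)) dz + ∫(-4/(z + 4)) dz + ∫(3/(z**2 + 9)) dz.
Step 3. Evaluate the standard form [assuming z > -4]: now 2*log(z - 5) - 4*log(z + 4) + ∫(-2/(z - 1)) dz + ∫(3/(z**2 + 9)) dz.
Step 4. Evaluate the standard form [assuming z > 1]: now 2*log(z - 5) - 2*log(z - 1) - 4*log(z + 4) + ∫(3/(z**2 + 9)) dz.
Step 5. Evaluate the standard form: now 2*log(z - 5) - 2*log(z - 1) - 4*log(z + 4) + atan(z/3).
Answer: 2*log(z - 5) - 2*log(z - 1) - 4*log(z + 4) + atan(z/3).


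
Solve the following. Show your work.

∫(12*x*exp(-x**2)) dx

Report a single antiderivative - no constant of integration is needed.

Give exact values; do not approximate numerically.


Step 1. Substitute u = x**2, turning ∫(12*x*exp(-x**2)) dx into ∫(6*exp(-u)) du: now ∫(6*exp(-u)) du.
Step 2. Evaluate the standard form: now -6*exp(-u).
Step 3. Substitute back u = x**2: now -6*exp(-x**2).
Answer: -6*exp(-x**2).


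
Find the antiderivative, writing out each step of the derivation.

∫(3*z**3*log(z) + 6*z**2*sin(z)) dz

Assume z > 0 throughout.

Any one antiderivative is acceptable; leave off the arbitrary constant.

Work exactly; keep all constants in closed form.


Step 1. Rewrite: now ∫(6*z**2*sin(z)) dz + ∫(3*z**3*log(z)) dz.
Step 2. Integrate ∫(3*z**3*log(z)) dz by parts with u = log(z), dv = (3*z**3) dz, so v = 3*z**4/4 [assuming z > 0]: now 3*z**4*log(z)/4 + ∫(-3*z**3/4) dz + ∫(6*z**2*sin(z)) dz.
Step 3. Evaluate the standard form: now 3*z**4*log(z)/4 - 3*z**4/16 + ∫(6*z**2*sin(z)) dz.
Step 4. Integrate ∫(6*z**2*sin(z)) dz by parts with u = z**2, dv = (6*sin(z)) dz, so v = -6*cos(z): now 3*z**4*log(z)/4 - 3*z**4/16 - 6*z**2*cos(z) + ∫(12*z*cos(z)) dz.
Step 5. Integrate ∫(12*z*cos(z)) dz by parts with u = z, dv = (12*cos(z)) dz, so v = 12*sin(z): now 3*z**4*log(z)/4 - 3*z**4/16 - 6*z**2*cos(z) + 12*z*sin(z) + ∫(-12*sin(z)) dz.
Step 6. Evaluate the standard form: now 3*z**4*log(z)/4 - 3*z**4/16 - 6*z**2*cos(z) + 12*z*sin(z) + 12*cos(z).
Answer: 3*z**4*log(z)/4 - 3*z**4/16 - 6*z**2*cos(z) + 12*z*sin(z) + 12*cos(z).


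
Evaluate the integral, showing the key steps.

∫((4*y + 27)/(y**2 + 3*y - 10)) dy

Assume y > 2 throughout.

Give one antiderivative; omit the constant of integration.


Step 1. Decompose ∫((4*y + 27)/(y**2 + 3*y - 10)) dy by partial fractions, (4*y + 27)/(y**2 + 3*y - 10) = -1/(y + 5) + 5/(y - 2): now ∫(5/(y - 2)) dy + ∫(-1/(y + 5)) dy.
Step 2. Evaluate the standard form [assuming y > 2]: now 5*log(y - 2) + ∫(-1/(y + 5)) dy.
Step 3. Evaluate the standard form [assuming y > -5]: now 5*log(y - 2) - log(y + 5).
Answer: 5*log(y - 2) - log(y + 5).


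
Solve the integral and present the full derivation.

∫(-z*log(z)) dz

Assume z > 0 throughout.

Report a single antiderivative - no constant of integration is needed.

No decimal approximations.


Step 1. Integrate ∫(-z*log(z)) dz by parts with u = log(z), dv = (-z) dz, so v = -z**2/2 [assuming z > 0]: now -z**2*log(z)/2 + ∫(z/2) dz.
Step 2. Evaluate the standard form: now -z**2*log(z)/2 + z**2/4.
Answer: -z**2*log(z)/2 + z**2/4.


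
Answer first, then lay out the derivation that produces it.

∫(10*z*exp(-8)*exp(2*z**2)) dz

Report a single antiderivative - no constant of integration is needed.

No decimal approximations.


The answer is 5*exp(2*z**2 - 8)/2.
Step 1. Substitute u = z**2 - 4, turning ∫(10*z*exp(-8)*exp(2*z**2)) dz into ∫(5*exp(2*u)) du: now ∫(5*exp(2*u)) du.
Step 2. Evaluate the standard form: now 5*exp(2*u)/2.
Step 3. Substitute back u = z**2 - 4: now 5*exp(2*z**2 - 8)/2.
Answer: 5*exp(2*z**2 - 8)/2.
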